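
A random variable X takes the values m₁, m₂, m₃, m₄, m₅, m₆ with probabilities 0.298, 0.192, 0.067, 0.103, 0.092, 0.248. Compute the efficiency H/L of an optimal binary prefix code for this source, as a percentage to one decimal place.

Entropy H = −Σ p log₂ p ≈ 2.3922 bits.
Huffman merges: 67/1000+23/250→159/1000; 103/1000+159/1000→131/500; 24/125+31/125→11/25; 131/500+149/500→14/25; 11/25+14/25→1. L = 2421/1000 ≈ 2.4210.
Efficiency = H/L = 2.3922/2.4210 = 98.8%.

98.8%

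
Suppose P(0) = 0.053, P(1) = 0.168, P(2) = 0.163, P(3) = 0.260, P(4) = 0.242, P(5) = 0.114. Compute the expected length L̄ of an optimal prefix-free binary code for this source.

Repeatedly combine the two least-probable nodes; the expected code length is the sum of the merged weights.
merge 53/1000 + 57/500 → 167/1000
merge 163/1000 + 167/1000 → 33/100
merge 21/125 + 121/500 → 41/100
merge 13/50 + 33/100 → 59/100
merge 41/100 + 59/100 → 1
L = 167/1000 + 33/100 + 41/100 + 59/100 + 1 = 2497/1000 = 2.497 bits/symbol.

2.497 bits/symbol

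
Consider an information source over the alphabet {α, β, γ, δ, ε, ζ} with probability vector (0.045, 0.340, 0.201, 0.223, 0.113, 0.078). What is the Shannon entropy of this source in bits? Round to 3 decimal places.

H = −Σ pᵢ log₂ pᵢ.
−0.045·log₂(0.045) = 0.2013
−0.340·log₂(0.340) = 0.5292
−0.201·log₂(0.201) = 0.4653
−0.223·log₂(0.223) = 0.4828
−0.113·log₂(0.113) = 0.3555
−0.078·log₂(0.078) = 0.2871
Sum ≈ 2.3211 → 2.321 bits.

2.321 bits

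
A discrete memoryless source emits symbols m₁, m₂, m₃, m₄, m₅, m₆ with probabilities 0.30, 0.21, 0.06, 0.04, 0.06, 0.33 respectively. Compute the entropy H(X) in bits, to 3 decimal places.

H = −Σ pᵢ log₂ pᵢ.
−0.30·log₂(0.30) = 0.5211
−0.21·log₂(0.21) = 0.4728
−0.06·log₂(0.06) = 0.2435
−0.04·log₂(0.04) = 0.1858
−0.06·log₂(0.06) = 0.2435
−0.33·log₂(0.33) = 0.5278
Sum ≈ 2.1946 → 2.195 bits.

2.195 bits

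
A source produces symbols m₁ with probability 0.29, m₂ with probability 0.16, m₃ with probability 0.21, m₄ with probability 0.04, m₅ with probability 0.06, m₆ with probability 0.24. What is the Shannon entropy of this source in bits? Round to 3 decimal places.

H = −Σ pᵢ log₂ pᵢ.
−0.29·log₂(0.29) = 0.5179
−0.16·log₂(0.16) = 0.4230
−0.21·log₂(0.21) = 0.4728
−0.04·log₂(0.04) = 0.1858
−0.06·log₂(0.06) = 0.2435
−0.24·log₂(0.24) = 0.4941
Sum ≈ 2.3372 → 2.337 bits.

2.337 bits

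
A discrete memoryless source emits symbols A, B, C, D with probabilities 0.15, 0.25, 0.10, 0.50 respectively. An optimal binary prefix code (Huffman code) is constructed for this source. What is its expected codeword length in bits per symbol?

1.75 bits/symbol

Repeatedly combine the two least-probable nodes; the expected code length is the sum of the merged weights.
merge 1/10 + 3/20 → 1/4
merge 1/4 + 1/4 → 1/2
merge 1/2 + 1/2 → 1
L = 1/4 + 1/2 + 1 = 7/4 = 1.75 bits/symbol.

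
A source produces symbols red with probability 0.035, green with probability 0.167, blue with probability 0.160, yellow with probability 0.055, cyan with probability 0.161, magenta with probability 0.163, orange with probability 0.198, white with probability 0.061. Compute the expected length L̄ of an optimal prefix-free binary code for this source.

Repeatedly combine the two least-probable nodes; the expected code length is the sum of the merged weights.
merge 7/200 + 11/200 → 9/100
merge 61/1000 + 9/100 → 151/1000
merge 151/1000 + 4/25 → 311/1000
merge 161/1000 + 163/1000 → 81/250
merge 167/1000 + 99/500 → 73/200
merge 311/1000 + 81/250 → 127/200
merge 73/200 + 127/200 → 1
L = 9/100 + 151/1000 + 311/1000 + 81/250 + 73/200 + 127/200 + 1 = 719/250 = 2.876 bits/symbol.

2.876 bits/symbol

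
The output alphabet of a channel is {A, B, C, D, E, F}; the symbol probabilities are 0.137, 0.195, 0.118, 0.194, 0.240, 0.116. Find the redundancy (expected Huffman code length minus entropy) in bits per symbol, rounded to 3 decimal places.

Entropy H = −Σ p log₂ p ≈ 2.5302 bits.
Huffman merges: 29/250+59/500→117/500; 137/1000+97/500→331/1000; 39/200+117/500→429/1000; 6/25+331/1000→571/1000; 429/1000+571/1000→1. L = 513/200 ≈ 2.5650.
L − H = 2.5650 − 2.5302 = 0.035 bits.

0.035 bits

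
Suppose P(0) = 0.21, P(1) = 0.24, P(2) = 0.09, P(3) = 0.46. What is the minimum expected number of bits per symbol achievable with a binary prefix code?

1.84 bits/symbol

Repeatedly combine the two least-probable nodes; the expected code length is the sum of the merged weights.
merge 9/100 + 21/100 → 3/10
merge 6/25 + 3/10 → 27/50
merge 23/50 + 27/50 → 1
L = 3/10 + 27/50 + 1 = 46/25 = 1.84 bits/symbol.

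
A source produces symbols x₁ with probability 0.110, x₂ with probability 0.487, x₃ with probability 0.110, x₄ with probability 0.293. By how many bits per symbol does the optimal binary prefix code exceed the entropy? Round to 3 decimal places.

0.008 bits

Entropy H = −Σ p log₂ p ≈ 1.7250 bits.
Huffman merges: 11/100+11/100→11/50; 11/50+293/1000→513/1000; 487/1000+513/1000→1. L = 1733/1000 ≈ 1.7330.
L − H = 1.7330 − 1.7250 = 0.008 bits.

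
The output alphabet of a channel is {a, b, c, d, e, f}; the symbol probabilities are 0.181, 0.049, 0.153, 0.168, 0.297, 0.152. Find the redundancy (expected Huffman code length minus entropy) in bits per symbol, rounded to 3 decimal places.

0.082 bits

Entropy H = −Σ p log₂ p ≈ 2.4396 bits.
Huffman merges: 49/1000+19/125→201/1000; 153/1000+21/125→321/1000; 181/1000+201/1000→191/500; 297/1000+321/1000→309/500; 191/500+309/500→1. L = 1261/500 ≈ 2.5220.
L − H = 2.5220 − 2.4396 = 0.082 bits.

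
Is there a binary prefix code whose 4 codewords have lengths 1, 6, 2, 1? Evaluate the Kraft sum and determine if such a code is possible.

With common denominator 2^6 = 64: Σ 2^(−ℓᵢ) = 32/64 + 1/64 + 16/64 + 32/64 = 81/64 = 1.265625.
Kraft's inequality requires Σ ≤ 1; here Σ = 1.265625 > 1, so no such prefix code exists.

1.265625; no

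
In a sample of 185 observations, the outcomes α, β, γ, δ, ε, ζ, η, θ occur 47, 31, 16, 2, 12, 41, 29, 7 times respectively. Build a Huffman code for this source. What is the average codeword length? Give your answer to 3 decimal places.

2.686 bits/symbol

Probabilities are the counts divided by 185.
Repeatedly combine the two least-probable nodes; the expected code length is the sum of the merged weights.
merge 2/185 + 7/185 → 9/185
merge 9/185 + 12/185 → 21/185
merge 16/185 + 21/185 → 1/5
merge 29/185 + 31/185 → 12/37
merge 1/5 + 41/185 → 78/185
merge 47/185 + 12/37 → 107/185
merge 78/185 + 107/185 → 1
L = 9/185 + 21/185 + 1/5 + 12/37 + 78/185 + 107/185 + 1 = 497/185 ≈ 2.686 bits/symbol.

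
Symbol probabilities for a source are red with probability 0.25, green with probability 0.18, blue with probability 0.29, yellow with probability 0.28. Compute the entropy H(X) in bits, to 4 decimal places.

H = −Σ pᵢ log₂ pᵢ.
−0.25·log₂(0.25) = 0.5000
−0.18·log₂(0.18) = 0.4453
−0.29·log₂(0.29) = 0.5179
−0.28·log₂(0.28) = 0.5142
Sum ≈ 1.9774 → 1.9774 bits.

1.9774 bits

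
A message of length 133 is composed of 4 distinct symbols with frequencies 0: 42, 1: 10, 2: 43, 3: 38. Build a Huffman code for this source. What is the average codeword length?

Probabilities are the counts divided by 133.
Repeatedly combine the two least-probable nodes; the expected code length is the sum of the merged weights.
merge 10/133 + 2/7 → 48/133
merge 6/19 + 43/133 → 85/133
merge 48/133 + 85/133 → 1
L = 48/133 + 85/133 + 1 = 2 bits/symbol.

2 bits/symbol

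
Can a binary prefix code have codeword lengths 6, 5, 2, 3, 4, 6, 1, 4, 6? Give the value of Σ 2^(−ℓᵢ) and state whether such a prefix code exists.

1.078125; no

With common denominator 2^6 = 64: Σ 2^(−ℓᵢ) = 1/64 + 2/64 + 16/64 + 8/64 + 4/64 + 1/64 + 32/64 + 4/64 + 1/64 = 69/64 = 1.078125.
Kraft's inequality requires Σ ≤ 1; here Σ = 1.078125 > 1, so no such prefix code exists.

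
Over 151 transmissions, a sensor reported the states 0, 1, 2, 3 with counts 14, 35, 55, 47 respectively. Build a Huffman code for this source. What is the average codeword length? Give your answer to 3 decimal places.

1.960 bits/symbol

Probabilities are the counts divided by 151.
Repeatedly combine the two least-probable nodes; the expected code length is the sum of the merged weights.
merge 14/151 + 35/151 → 49/151
merge 47/151 + 49/151 → 96/151
merge 55/151 + 96/151 → 1
L = 49/151 + 96/151 + 1 = 296/151 ≈ 1.960 bits/symbol.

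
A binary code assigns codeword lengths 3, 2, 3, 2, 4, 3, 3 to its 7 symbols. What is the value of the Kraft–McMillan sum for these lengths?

With common denominator 2^4 = 16: Σ 2^(−ℓᵢ) = 2/16 + 4/16 + 2/16 + 4/16 + 1/16 + 2/16 + 2/16 = 17/16 = 1.0625.

1.0625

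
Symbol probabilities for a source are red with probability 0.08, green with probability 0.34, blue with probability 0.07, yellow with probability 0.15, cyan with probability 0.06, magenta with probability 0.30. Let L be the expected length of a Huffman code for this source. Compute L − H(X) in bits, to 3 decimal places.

0.076 bits

Entropy H = −Σ p log₂ p ≈ 2.2644 bits.
Huffman merges: 3/50+7/100→13/100; 2/25+13/100→21/100; 3/20+21/100→9/25; 3/10+17/50→16/25; 9/25+16/25→1. L = 117/50 ≈ 2.3400.
L − H = 2.3400 − 2.2644 = 0.076 bits.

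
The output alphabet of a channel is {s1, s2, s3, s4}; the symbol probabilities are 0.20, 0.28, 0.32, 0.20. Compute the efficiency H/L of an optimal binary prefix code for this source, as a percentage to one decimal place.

98.5%

Entropy H = −Σ p log₂ p ≈ 1.9690 bits.
Huffman merges: 1/5+1/5→2/5; 7/25+8/25→3/5; 2/5+3/5→1. L = 2 ≈ 2.0000.
Efficiency = H/L = 1.9690/2.0000 = 98.5%.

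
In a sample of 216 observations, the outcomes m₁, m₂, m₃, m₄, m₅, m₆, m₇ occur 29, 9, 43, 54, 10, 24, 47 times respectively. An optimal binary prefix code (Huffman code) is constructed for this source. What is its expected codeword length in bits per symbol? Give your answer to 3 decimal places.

2.620 bits/symbol

Probabilities are the counts divided by 216.
Repeatedly combine the two least-probable nodes; the expected code length is the sum of the merged weights.
merge 1/24 + 5/108 → 19/216
merge 19/216 + 1/9 → 43/216
merge 29/216 + 43/216 → 1/3
merge 43/216 + 47/216 → 5/12
merge 1/4 + 1/3 → 7/12
merge 5/12 + 7/12 → 1
L = 19/216 + 43/216 + 1/3 + 5/12 + 7/12 + 1 = 283/108 ≈ 2.620 bits/symbol.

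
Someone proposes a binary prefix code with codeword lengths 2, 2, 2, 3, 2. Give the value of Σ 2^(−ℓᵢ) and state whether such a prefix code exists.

1.125; no

With common denominator 2^3 = 8: Σ 2^(−ℓᵢ) = 2/8 + 2/8 + 2/8 + 1/8 + 2/8 = 9/8 = 1.125.
Kraft's inequality requires Σ ≤ 1; here Σ = 1.125 > 1, so no such prefix code exists.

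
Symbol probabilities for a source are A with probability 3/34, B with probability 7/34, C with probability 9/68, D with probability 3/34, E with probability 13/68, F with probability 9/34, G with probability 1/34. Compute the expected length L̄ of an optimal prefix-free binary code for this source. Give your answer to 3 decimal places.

2.647 bits/symbol

Repeatedly combine the two least-probable nodes; the expected code length is the sum of the merged weights.
merge 1/34 + 3/34 → 2/17
merge 3/34 + 2/17 → 7/34
merge 9/68 + 13/68 → 11/34
merge 7/34 + 7/34 → 7/17
merge 9/34 + 11/34 → 10/17
merge 7/17 + 10/17 → 1
L = 2/17 + 7/34 + 11/34 + 7/17 + 10/17 + 1 = 45/17 ≈ 2.647 bits/symbol.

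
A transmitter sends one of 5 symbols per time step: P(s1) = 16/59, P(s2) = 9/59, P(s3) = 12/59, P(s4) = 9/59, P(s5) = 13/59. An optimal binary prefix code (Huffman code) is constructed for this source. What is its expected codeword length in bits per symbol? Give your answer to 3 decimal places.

Repeatedly combine the two least-probable nodes; the expected code length is the sum of the merged weights.
merge 9/59 + 9/59 → 18/59
merge 12/59 + 13/59 → 25/59
merge 16/59 + 18/59 → 34/59
merge 25/59 + 34/59 → 1
L = 18/59 + 25/59 + 34/59 + 1 = 136/59 ≈ 2.305 bits/symbol.

2.305 bits/symbol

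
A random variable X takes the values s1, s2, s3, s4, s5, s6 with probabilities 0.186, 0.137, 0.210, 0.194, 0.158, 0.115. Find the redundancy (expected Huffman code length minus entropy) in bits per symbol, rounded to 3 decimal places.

Entropy H = −Σ p log₂ p ≈ 2.5555 bits.
Huffman merges: 23/200+137/1000→63/250; 79/500+93/500→43/125; 97/500+21/100→101/250; 63/250+43/125→149/250; 101/250+149/250→1. L = 649/250 ≈ 2.5960.
L − H = 2.5960 − 2.5555 = 0.041 bits.

0.041 bits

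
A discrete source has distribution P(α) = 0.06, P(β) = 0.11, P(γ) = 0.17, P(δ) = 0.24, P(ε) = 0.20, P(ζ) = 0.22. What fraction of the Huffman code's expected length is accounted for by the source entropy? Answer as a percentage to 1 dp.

98.3%

Entropy H = −Σ p log₂ p ≈ 2.4675 bits.
Huffman merges: 3/50+11/100→17/100; 17/100+17/100→17/50; 1/5+11/50→21/50; 6/25+17/50→29/50; 21/50+29/50→1. L = 251/100 ≈ 2.5100.
Efficiency = H/L = 2.4675/2.5100 = 98.3%.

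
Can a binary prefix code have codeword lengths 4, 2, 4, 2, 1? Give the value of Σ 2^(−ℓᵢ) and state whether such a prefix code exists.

1.125; no

With common denominator 2^4 = 16: Σ 2^(−ℓᵢ) = 1/16 + 4/16 + 1/16 + 4/16 + 8/16 = 18/16 = 1.125.
Kraft's inequality requires Σ ≤ 1; here Σ = 1.125 > 1, so no such prefix code exists.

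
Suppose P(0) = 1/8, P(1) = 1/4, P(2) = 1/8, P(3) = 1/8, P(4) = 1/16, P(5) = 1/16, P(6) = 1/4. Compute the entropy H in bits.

2.625 bits

Each probability is a power of 1/2, so log₂(1/p) is an integer.
H = Σ p·log₂(1/p) = 1/8·3 + 1/4·2 + 1/8·3 + 1/8·3 + 1/16·4 + 1/16·4 + 1/4·2 = 2.625 bits.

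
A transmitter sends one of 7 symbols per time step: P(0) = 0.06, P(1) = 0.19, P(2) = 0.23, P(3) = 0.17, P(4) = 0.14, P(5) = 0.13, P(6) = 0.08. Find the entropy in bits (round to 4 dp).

H = −Σ pᵢ log₂ pᵢ.
−0.06·log₂(0.06) = 0.2435
−0.19·log₂(0.19) = 0.4552
−0.23·log₂(0.23) = 0.4877
−0.17·log₂(0.17) = 0.4346
−0.14·log₂(0.14) = 0.3971
−0.13·log₂(0.13) = 0.3826
−0.08·log₂(0.08) = 0.2915
Sum ≈ 2.6923 → 2.6923 bits.

2.6923 bits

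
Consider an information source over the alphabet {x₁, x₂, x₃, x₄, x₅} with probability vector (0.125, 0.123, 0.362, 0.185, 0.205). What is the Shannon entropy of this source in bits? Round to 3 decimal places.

H = −Σ pᵢ log₂ pᵢ.
−0.125·log₂(0.125) = 0.3750
−0.123·log₂(0.123) = 0.3719
−0.362·log₂(0.362) = 0.5307
−0.185·log₂(0.185) = 0.4504
−0.205·log₂(0.205) = 0.4687
Sum ≈ 2.1966 → 2.197 bits.

2.197 bits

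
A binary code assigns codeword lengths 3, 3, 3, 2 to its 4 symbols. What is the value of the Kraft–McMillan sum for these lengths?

With common denominator 2^3 = 8: Σ 2^(−ℓᵢ) = 1/8 + 1/8 + 1/8 + 2/8 = 5/8 = 0.625.

0.625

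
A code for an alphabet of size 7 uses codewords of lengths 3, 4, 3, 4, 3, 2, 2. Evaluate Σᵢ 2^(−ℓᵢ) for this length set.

1

With common denominator 2^4 = 16: Σ 2^(−ℓᵢ) = 2/16 + 1/16 + 2/16 + 1/16 + 2/16 + 4/16 + 4/16 = 16/16 = 1.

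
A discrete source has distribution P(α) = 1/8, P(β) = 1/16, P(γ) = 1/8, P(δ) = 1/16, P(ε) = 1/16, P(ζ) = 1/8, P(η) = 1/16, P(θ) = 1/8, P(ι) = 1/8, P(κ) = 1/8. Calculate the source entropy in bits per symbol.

Each probability is a power of 1/2, so log₂(1/p) is an integer.
H = Σ p·log₂(1/p) = 1/8·3 + 1/16·4 + 1/8·3 + 1/16·4 + 1/16·4 + 1/8·3 + 1/16·4 + 1/8·3 + 1/8·3 + 1/8·3 = 3.25 bits.

3.25 bits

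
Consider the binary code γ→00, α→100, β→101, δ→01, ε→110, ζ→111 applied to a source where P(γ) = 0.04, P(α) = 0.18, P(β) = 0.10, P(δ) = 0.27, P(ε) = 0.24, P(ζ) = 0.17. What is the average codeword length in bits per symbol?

2.69 bits/symbol

L̄ = Σ pᵢ·ℓᵢ = 0.04·2 + 0.18·3 + 0.10·3 + 0.27·2 + 0.24·3 + 0.17·3 = 2.69 bits/symbol.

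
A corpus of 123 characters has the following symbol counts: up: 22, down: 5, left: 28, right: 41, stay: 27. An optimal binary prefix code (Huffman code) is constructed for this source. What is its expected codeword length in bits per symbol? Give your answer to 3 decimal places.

Probabilities are the counts divided by 123.
Repeatedly combine the two least-probable nodes; the expected code length is the sum of the merged weights.
merge 5/123 + 22/123 → 9/41
merge 9/41 + 9/41 → 18/41
merge 28/123 + 1/3 → 23/41
merge 18/41 + 23/41 → 1
L = 9/41 + 18/41 + 23/41 + 1 = 91/41 ≈ 2.220 bits/symbol.

2.220 bits/symbol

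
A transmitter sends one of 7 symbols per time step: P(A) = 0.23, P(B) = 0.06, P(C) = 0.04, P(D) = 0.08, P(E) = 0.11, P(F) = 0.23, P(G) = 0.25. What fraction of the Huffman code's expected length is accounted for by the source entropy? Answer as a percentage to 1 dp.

99.1%

Entropy H = −Σ p log₂ p ≈ 2.5464 bits.
Huffman merges: 1/25+3/50→1/10; 2/25+1/10→9/50; 11/100+9/50→29/100; 23/100+23/100→23/50; 1/4+29/100→27/50; 23/50+27/50→1. L = 257/100 ≈ 2.5700.
Efficiency = H/L = 2.5464/2.5700 = 99.1%.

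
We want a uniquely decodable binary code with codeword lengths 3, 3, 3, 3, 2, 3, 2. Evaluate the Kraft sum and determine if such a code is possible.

1.125; no

With common denominator 2^3 = 8: Σ 2^(−ℓᵢ) = 1/8 + 1/8 + 1/8 + 1/8 + 2/8 + 1/8 + 2/8 = 9/8 = 1.125.
Kraft's inequality requires Σ ≤ 1; here Σ = 1.125 > 1, so no such prefix code exists.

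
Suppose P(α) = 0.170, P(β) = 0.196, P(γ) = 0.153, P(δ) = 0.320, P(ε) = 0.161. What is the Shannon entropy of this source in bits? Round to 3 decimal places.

H = −Σ pᵢ log₂ pᵢ.
−0.170·log₂(0.170) = 0.4346
−0.196·log₂(0.196) = 0.4608
−0.153·log₂(0.153) = 0.4144
−0.320·log₂(0.320) = 0.5260
−0.161·log₂(0.161) = 0.4242
Sum ≈ 2.2600 → 2.260 bits.

2.260 bits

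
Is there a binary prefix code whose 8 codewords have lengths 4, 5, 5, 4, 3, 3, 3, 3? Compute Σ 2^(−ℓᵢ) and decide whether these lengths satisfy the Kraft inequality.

0.6875; yes

With common denominator 2^5 = 32: Σ 2^(−ℓᵢ) = 2/32 + 1/32 + 1/32 + 2/32 + 4/32 + 4/32 + 4/32 + 4/32 = 22/32 = 0.6875.
Kraft's inequality requires Σ ≤ 1; here Σ = 0.6875 ≤ 1, so such a prefix code exists.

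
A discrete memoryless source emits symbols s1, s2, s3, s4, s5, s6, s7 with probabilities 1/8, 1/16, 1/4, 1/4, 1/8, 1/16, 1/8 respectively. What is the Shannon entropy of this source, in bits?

Each probability is a power of 1/2, so log₂(1/p) is an integer.
H = Σ p·log₂(1/p) = 1/8·3 + 1/16·4 + 1/4·2 + 1/4·2 + 1/8·3 + 1/16·4 + 1/8·3 = 2.625 bits.

2.625 bits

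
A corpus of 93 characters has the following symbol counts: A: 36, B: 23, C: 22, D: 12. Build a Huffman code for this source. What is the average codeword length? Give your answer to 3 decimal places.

Probabilities are the counts divided by 93.
Repeatedly combine the two least-probable nodes; the expected code length is the sum of the merged weights.
merge 4/31 + 22/93 → 34/93
merge 23/93 + 34/93 → 19/31
merge 12/31 + 19/31 → 1
L = 34/93 + 19/31 + 1 = 184/93 ≈ 1.978 bits/symbol.

1.978 bits/symbol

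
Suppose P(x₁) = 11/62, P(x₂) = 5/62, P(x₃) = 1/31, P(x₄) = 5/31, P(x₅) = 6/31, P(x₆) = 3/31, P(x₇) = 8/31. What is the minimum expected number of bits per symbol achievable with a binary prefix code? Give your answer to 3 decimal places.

2.661 bits/symbol

Repeatedly combine the two least-probable nodes; the expected code length is the sum of the merged weights.
merge 1/31 + 5/62 → 7/62
merge 3/31 + 7/62 → 13/62
merge 5/31 + 11/62 → 21/62
merge 6/31 + 13/62 → 25/62
merge 8/31 + 21/62 → 37/62
merge 25/62 + 37/62 → 1
L = 7/62 + 13/62 + 21/62 + 25/62 + 37/62 + 1 = 165/62 ≈ 2.661 bits/symbol.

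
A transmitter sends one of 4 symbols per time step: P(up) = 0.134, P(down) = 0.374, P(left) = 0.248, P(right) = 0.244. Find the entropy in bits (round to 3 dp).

1.915 bits

H = −Σ pᵢ log₂ pᵢ.
−0.134·log₂(0.134) = 0.3886
−0.374·log₂(0.374) = 0.5307
−0.248·log₂(0.248) = 0.4989
−0.244·log₂(0.244) = 0.4966
Sum ≈ 1.9146 → 1.915 bits.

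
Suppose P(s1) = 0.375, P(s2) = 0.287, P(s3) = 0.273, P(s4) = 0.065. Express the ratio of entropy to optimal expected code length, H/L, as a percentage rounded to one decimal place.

Entropy H = −Σ p log₂ p ≈ 1.8151 bits.
Huffman merges: 13/200+273/1000→169/500; 287/1000+169/500→5/8; 3/8+5/8→1. L = 1963/1000 ≈ 1.9630.
Efficiency = H/L = 1.8151/1.9630 = 92.5%.

92.5%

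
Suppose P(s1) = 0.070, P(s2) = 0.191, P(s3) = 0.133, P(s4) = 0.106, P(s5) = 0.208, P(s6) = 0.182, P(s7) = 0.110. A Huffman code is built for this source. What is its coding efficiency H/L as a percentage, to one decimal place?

98.1%

Entropy H = −Σ p log₂ p ≈ 2.7239 bits.
Huffman merges: 7/100+53/500→22/125; 11/100+133/1000→243/1000; 22/125+91/500→179/500; 191/1000+26/125→399/1000; 243/1000+179/500→601/1000; 399/1000+601/1000→1. L = 2777/1000 ≈ 2.7770.
Efficiency = H/L = 2.7239/2.7770 = 98.1%.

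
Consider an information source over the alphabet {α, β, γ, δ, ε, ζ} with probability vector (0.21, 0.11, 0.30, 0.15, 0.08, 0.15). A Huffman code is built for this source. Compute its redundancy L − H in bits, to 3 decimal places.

Entropy H = −Σ p log₂ p ≈ 2.4568 bits.
Huffman merges: 2/25+11/100→19/100; 3/20+3/20→3/10; 19/100+21/100→2/5; 3/10+3/10→3/5; 2/5+3/5→1. L = 249/100 ≈ 2.4900.
L − H = 2.4900 − 2.4568 = 0.033 bits.

0.033 bits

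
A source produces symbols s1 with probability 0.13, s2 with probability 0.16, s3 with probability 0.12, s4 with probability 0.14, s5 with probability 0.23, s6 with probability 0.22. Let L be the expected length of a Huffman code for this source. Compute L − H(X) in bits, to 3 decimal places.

0.012 bits

Entropy H = −Σ p log₂ p ≈ 2.5381 bits.
Huffman merges: 3/25+13/100→1/4; 7/50+4/25→3/10; 11/50+23/100→9/20; 1/4+3/10→11/20; 9/20+11/20→1. L = 51/20 ≈ 2.5500.
L − H = 2.5500 − 2.5381 = 0.012 bits.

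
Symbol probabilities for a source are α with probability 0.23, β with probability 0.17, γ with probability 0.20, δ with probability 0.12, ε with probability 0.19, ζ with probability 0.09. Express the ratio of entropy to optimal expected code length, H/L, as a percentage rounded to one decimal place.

Entropy H = −Σ p log₂ p ≈ 2.5216 bits.
Huffman merges: 9/100+3/25→21/100; 17/100+19/100→9/25; 1/5+21/100→41/100; 23/100+9/25→59/100; 41/100+59/100→1. L = 257/100 ≈ 2.5700.
Efficiency = H/L = 2.5216/2.5700 = 98.1%.

98.1%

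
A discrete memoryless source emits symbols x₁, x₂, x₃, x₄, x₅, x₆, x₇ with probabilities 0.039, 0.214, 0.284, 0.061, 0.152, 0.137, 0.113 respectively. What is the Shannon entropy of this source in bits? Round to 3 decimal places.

2.582 bits

H = −Σ pᵢ log₂ pᵢ.
−0.039·log₂(0.039) = 0.1825
−0.214·log₂(0.214) = 0.4760
−0.284·log₂(0.284) = 0.5158
−0.061·log₂(0.061) = 0.2461
−0.152·log₂(0.152) = 0.4131
−0.137·log₂(0.137) = 0.3929
−0.113·log₂(0.113) = 0.3555
Sum ≈ 2.5819 → 2.582 bits.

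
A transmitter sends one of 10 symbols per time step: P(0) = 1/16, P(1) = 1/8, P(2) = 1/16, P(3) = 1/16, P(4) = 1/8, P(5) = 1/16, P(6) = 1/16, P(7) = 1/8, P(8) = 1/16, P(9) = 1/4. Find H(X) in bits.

3.125 bits

Each probability is a power of 1/2, so log₂(1/p) is an integer.
H = Σ p·log₂(1/p) = 1/16·4 + 1/8·3 + 1/16·4 + 1/16·4 + 1/8·3 + 1/16·4 + 1/16·4 + 1/8·3 + 1/16·4 + 1/4·2 = 3.125 bits.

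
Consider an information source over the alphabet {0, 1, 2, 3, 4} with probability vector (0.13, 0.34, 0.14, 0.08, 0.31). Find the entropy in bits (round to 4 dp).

2.1242 bits

H = −Σ pᵢ log₂ pᵢ.
−0.13·log₂(0.13) = 0.3826
−0.34·log₂(0.34) = 0.5292
−0.14·log₂(0.14) = 0.3971
−0.08·log₂(0.08) = 0.2915
−0.31·log₂(0.31) = 0.5238
Sum ≈ 2.1242 → 2.1242 bits.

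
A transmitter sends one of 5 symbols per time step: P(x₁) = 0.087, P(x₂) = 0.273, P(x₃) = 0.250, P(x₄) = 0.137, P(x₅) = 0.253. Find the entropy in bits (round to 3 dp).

H = −Σ pᵢ log₂ pᵢ.
−0.087·log₂(0.087) = 0.3065
−0.273·log₂(0.273) = 0.5113
−0.250·log₂(0.250) = 0.5000
−0.137·log₂(0.137) = 0.3929
−0.253·log₂(0.253) = 0.5016
Sum ≈ 2.2124 → 2.212 bits.

2.212 bits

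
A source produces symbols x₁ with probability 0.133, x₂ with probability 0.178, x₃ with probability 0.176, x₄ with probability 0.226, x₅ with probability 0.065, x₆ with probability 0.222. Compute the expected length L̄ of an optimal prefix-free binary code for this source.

2.552 bits/symbol

Repeatedly combine the two least-probable nodes; the expected code length is the sum of the merged weights.
merge 13/200 + 133/1000 → 99/500
merge 22/125 + 89/500 → 177/500
merge 99/500 + 111/500 → 21/50
merge 113/500 + 177/500 → 29/50
merge 21/50 + 29/50 → 1
L = 99/500 + 177/500 + 21/50 + 29/50 + 1 = 319/125 = 2.552 bits/symbol.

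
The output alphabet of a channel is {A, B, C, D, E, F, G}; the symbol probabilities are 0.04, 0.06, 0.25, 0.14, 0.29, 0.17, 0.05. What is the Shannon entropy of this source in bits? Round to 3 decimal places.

2.495 bits

H = −Σ pᵢ log₂ pᵢ.
−0.04·log₂(0.04) = 0.1858
−0.06·log₂(0.06) = 0.2435
−0.25·log₂(0.25) = 0.5000
−0.14·log₂(0.14) = 0.3971
−0.29·log₂(0.29) = 0.5179
−0.17·log₂(0.17) = 0.4346
−0.05·log₂(0.05) = 0.2161
Sum ≈ 2.4950 → 2.495 bits.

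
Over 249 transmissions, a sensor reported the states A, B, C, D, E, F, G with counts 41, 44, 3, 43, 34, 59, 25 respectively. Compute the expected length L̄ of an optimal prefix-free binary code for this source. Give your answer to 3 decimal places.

2.699 bits/symbol

Probabilities are the counts divided by 249.
Repeatedly combine the two least-probable nodes; the expected code length is the sum of the merged weights.
merge 1/83 + 25/249 → 28/249
merge 28/249 + 34/249 → 62/249
merge 41/249 + 43/249 → 28/83
merge 44/249 + 59/249 → 103/249
merge 62/249 + 28/83 → 146/249
merge 103/249 + 146/249 → 1
L = 28/249 + 62/249 + 28/83 + 103/249 + 146/249 + 1 = 224/83 ≈ 2.699 bits/symbol.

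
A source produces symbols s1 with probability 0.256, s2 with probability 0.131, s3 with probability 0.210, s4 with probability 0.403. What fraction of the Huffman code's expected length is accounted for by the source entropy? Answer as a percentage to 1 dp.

Entropy H = −Σ p log₂ p ≈ 1.8886 bits.
Huffman merges: 131/1000+21/100→341/1000; 32/125+341/1000→597/1000; 403/1000+597/1000→1. L = 969/500 ≈ 1.9380.
Efficiency = H/L = 1.8886/1.9380 = 97.5%.

97.5%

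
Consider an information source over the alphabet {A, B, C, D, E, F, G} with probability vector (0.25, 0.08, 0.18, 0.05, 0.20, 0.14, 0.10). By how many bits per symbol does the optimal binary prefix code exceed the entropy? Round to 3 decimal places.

Entropy H = −Σ p log₂ p ≈ 2.6466 bits.
Huffman merges: 1/20+2/25→13/100; 1/10+13/100→23/100; 7/50+9/50→8/25; 1/5+23/100→43/100; 1/4+8/25→57/100; 43/100+57/100→1. L = 67/25 ≈ 2.6800.
L − H = 2.6800 − 2.6466 = 0.033 bits.

0.033 bits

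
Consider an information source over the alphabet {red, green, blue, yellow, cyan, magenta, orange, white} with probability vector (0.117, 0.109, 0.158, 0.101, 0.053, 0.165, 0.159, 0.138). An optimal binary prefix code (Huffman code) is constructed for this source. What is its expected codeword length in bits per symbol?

2.989 bits/symbol

Repeatedly combine the two least-probable nodes; the expected code length is the sum of the merged weights.
merge 53/1000 + 101/1000 → 77/500
merge 109/1000 + 117/1000 → 113/500
merge 69/500 + 77/500 → 73/250
merge 79/500 + 159/1000 → 317/1000
merge 33/200 + 113/500 → 391/1000
merge 73/250 + 317/1000 → 609/1000
merge 391/1000 + 609/1000 → 1
L = 77/500 + 113/500 + 73/250 + 317/1000 + 391/1000 + 609/1000 + 1 = 2989/1000 = 2.989 bits/symbol.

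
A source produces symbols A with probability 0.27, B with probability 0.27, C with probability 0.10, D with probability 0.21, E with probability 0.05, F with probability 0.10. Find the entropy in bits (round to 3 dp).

2.373 bits

H = −Σ pᵢ log₂ pᵢ.
−0.27·log₂(0.27) = 0.5100
−0.27·log₂(0.27) = 0.5100
−0.10·log₂(0.10) = 0.3322
−0.21·log₂(0.21) = 0.4728
−0.05·log₂(0.05) = 0.2161
−0.10·log₂(0.10) = 0.3322
Sum ≈ 2.3733 → 2.373 bits.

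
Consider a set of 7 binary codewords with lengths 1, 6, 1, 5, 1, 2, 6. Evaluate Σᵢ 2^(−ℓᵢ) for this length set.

1.8125

With common denominator 2^6 = 64: Σ 2^(−ℓᵢ) = 32/64 + 1/64 + 32/64 + 2/64 + 32/64 + 16/64 + 1/64 = 116/64 = 1.8125.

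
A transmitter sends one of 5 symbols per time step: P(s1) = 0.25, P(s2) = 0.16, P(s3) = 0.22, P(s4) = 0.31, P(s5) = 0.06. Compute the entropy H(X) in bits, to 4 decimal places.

2.1709 bits

H = −Σ pᵢ log₂ pᵢ.
−0.25·log₂(0.25) = 0.5000
−0.16·log₂(0.16) = 0.4230
−0.22·log₂(0.22) = 0.4806
−0.31·log₂(0.31) = 0.5238
−0.06·log₂(0.06) = 0.2435
Sum ≈ 2.1709 → 2.1709 bits.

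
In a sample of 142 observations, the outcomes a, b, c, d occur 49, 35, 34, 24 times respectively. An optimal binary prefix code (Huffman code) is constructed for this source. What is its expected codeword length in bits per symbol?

2 bits/symbol

Probabilities are the counts divided by 142.
Repeatedly combine the two least-probable nodes; the expected code length is the sum of the merged weights.
merge 12/71 + 17/71 → 29/71
merge 35/142 + 49/142 → 42/71
merge 29/71 + 42/71 → 1
L = 29/71 + 42/71 + 1 = 2 bits/symbol.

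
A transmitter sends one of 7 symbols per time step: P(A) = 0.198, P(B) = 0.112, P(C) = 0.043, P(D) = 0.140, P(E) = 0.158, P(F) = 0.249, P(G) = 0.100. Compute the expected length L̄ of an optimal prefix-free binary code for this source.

2.696 bits/symbol

Repeatedly combine the two least-probable nodes; the expected code length is the sum of the merged weights.
merge 43/1000 + 1/10 → 143/1000
merge 14/125 + 7/50 → 63/250
merge 143/1000 + 79/500 → 301/1000
merge 99/500 + 249/1000 → 447/1000
merge 63/250 + 301/1000 → 553/1000
merge 447/1000 + 553/1000 → 1
L = 143/1000 + 63/250 + 301/1000 + 447/1000 + 553/1000 + 1 = 337/125 = 2.696 bits/symbol.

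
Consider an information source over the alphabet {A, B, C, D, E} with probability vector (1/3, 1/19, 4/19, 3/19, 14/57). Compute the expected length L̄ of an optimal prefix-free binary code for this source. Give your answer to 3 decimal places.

2.211 bits/symbol

Repeatedly combine the two least-probable nodes; the expected code length is the sum of the merged weights.
merge 1/19 + 3/19 → 4/19
merge 4/19 + 4/19 → 8/19
merge 14/57 + 1/3 → 11/19
merge 8/19 + 11/19 → 1
L = 4/19 + 8/19 + 11/19 + 1 = 42/19 ≈ 2.211 bits/symbol.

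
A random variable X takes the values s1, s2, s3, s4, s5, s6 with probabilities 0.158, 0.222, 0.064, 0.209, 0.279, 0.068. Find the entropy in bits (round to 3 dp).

2.406 bits

H = −Σ pᵢ log₂ pᵢ.
−0.158·log₂(0.158) = 0.4206
−0.222·log₂(0.222) = 0.4820
−0.064·log₂(0.064) = 0.2538
−0.209·log₂(0.209) = 0.4720
−0.279·log₂(0.279) = 0.5138
−0.068·log₂(0.068) = 0.2637
Sum ≈ 2.4060 → 2.406 bits.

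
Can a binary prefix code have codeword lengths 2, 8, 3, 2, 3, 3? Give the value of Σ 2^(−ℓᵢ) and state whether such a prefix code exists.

With common denominator 2^8 = 256: Σ 2^(−ℓᵢ) = 64/256 + 1/256 + 32/256 + 64/256 + 32/256 + 32/256 = 225/256 = 0.87890625.
Kraft's inequality requires Σ ≤ 1; here Σ = 0.87890625 ≤ 1, so such a prefix code exists.

0.87890625; yes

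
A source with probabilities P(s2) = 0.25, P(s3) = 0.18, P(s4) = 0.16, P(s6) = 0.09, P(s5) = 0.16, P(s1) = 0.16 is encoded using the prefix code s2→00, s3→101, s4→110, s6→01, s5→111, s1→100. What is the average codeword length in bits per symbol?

2.66 bits/symbol

L̄ = Σ pᵢ·ℓᵢ = 0.25·2 + 0.18·3 + 0.16·3 + 0.09·2 + 0.16·3 + 0.16·3 = 2.66 bits/symbol.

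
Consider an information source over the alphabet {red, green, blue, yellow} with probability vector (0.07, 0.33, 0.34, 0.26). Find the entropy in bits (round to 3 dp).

H = −Σ pᵢ log₂ pᵢ.
−0.07·log₂(0.07) = 0.2686
−0.33·log₂(0.33) = 0.5278
−0.34·log₂(0.34) = 0.5292
−0.26·log₂(0.26) = 0.5053
Sum ≈ 1.8308 → 1.831 bits.

1.831 bits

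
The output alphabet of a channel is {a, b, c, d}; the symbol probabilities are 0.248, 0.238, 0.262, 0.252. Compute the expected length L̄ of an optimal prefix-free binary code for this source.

Repeatedly combine the two least-probable nodes; the expected code length is the sum of the merged weights.
merge 119/500 + 31/125 → 243/500
merge 63/250 + 131/500 → 257/500
merge 243/500 + 257/500 → 1
L = 243/500 + 257/500 + 1 = 2 bits/symbol.

2 bits/symbol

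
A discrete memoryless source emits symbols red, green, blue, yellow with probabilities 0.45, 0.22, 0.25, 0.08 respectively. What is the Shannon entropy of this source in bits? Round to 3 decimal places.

H = −Σ pᵢ log₂ pᵢ.
−0.45·log₂(0.45) = 0.5184
−0.22·log₂(0.22) = 0.4806
−0.25·log₂(0.25) = 0.5000
−0.08·log₂(0.08) = 0.2915
Sum ≈ 1.7905 → 1.790 bits.

1.790 bits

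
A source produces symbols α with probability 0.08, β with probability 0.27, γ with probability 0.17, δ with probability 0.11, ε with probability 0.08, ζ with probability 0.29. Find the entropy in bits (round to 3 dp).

H = −Σ pᵢ log₂ pᵢ.
−0.08·log₂(0.08) = 0.2915
−0.27·log₂(0.27) = 0.5100
−0.17·log₂(0.17) = 0.4346
−0.11·log₂(0.11) = 0.3503
−0.08·log₂(0.08) = 0.2915
−0.29·log₂(0.29) = 0.5179
Sum ≈ 2.3958 → 2.396 bits.

2.396 bits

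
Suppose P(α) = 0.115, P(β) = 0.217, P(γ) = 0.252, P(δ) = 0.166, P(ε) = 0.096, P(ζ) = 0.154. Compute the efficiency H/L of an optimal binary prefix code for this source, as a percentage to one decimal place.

99.1%

Entropy H = −Σ p log₂ p ≈ 2.5085 bits.
Huffman merges: 12/125+23/200→211/1000; 77/500+83/500→8/25; 211/1000+217/1000→107/250; 63/250+8/25→143/250; 107/250+143/250→1. L = 2531/1000 ≈ 2.5310.
Efficiency = H/L = 2.5085/2.5310 = 99.1%.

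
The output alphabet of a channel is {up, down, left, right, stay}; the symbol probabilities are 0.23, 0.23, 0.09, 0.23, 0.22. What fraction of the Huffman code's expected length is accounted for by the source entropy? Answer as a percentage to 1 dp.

Entropy H = −Σ p log₂ p ≈ 2.2562 bits.
Huffman merges: 9/100+11/50→31/100; 23/100+23/100→23/50; 23/100+31/100→27/50; 23/50+27/50→1. L = 231/100 ≈ 2.3100.
Efficiency = H/L = 2.2562/2.3100 = 97.7%.

97.7%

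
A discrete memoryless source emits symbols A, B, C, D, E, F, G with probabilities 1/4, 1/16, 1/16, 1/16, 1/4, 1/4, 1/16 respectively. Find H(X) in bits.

Each probability is a power of 1/2, so log₂(1/p) is an integer.
H = Σ p·log₂(1/p) = 1/4·2 + 1/16·4 + 1/16·4 + 1/16·4 + 1/4·2 + 1/4·2 + 1/16·4 = 2.5 bits.

2.5 bits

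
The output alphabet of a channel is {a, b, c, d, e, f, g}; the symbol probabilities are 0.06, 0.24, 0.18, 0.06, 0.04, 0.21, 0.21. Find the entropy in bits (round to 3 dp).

2.558 bits

H = −Σ pᵢ log₂ pᵢ.
−0.06·log₂(0.06) = 0.2435
−0.24·log₂(0.24) = 0.4941
−0.18·log₂(0.18) = 0.4453
−0.06·log₂(0.06) = 0.2435
−0.04·log₂(0.04) = 0.1858
−0.21·log₂(0.21) = 0.4728
−0.21·log₂(0.21) = 0.4728
Sum ≈ 2.5579 → 2.558 bits.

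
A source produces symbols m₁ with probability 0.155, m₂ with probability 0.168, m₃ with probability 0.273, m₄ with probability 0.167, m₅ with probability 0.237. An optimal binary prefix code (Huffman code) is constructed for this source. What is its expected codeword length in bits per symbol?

Repeatedly combine the two least-probable nodes; the expected code length is the sum of the merged weights.
merge 31/200 + 167/1000 → 161/500
merge 21/125 + 237/1000 → 81/200
merge 273/1000 + 161/500 → 119/200
merge 81/200 + 119/200 → 1
L = 161/500 + 81/200 + 119/200 + 1 = 1161/500 = 2.322 bits/symbol.

2.322 bits/symbol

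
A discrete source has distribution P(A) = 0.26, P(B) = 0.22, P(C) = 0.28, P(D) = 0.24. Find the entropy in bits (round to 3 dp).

1.994 bits

H = −Σ pᵢ log₂ pᵢ.
−0.26·log₂(0.26) = 0.5053
−0.22·log₂(0.22) = 0.4806
−0.28·log₂(0.28) = 0.5142
−0.24·log₂(0.24) = 0.4941
Sum ≈ 1.9942 → 1.994 bits.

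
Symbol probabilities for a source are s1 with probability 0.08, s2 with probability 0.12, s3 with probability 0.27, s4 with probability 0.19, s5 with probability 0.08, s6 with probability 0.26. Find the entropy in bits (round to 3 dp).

H = −Σ pᵢ log₂ pᵢ.
−0.08·log₂(0.08) = 0.2915
−0.12·log₂(0.12) = 0.3671
−0.27·log₂(0.27) = 0.5100
−0.19·log₂(0.19) = 0.4552
−0.08·log₂(0.08) = 0.2915
−0.26·log₂(0.26) = 0.5053
Sum ≈ 2.4206 → 2.421 bits.

2.421 bits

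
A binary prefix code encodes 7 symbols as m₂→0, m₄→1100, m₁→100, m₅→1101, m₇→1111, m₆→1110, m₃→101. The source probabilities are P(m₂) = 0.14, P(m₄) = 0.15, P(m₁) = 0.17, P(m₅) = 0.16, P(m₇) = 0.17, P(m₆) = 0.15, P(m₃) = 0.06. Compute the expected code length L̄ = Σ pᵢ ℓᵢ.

L̄ = Σ pᵢ·ℓᵢ = 0.14·1 + 0.15·4 + 0.17·3 + 0.16·4 + 0.17·4 + 0.15·4 + 0.06·3 = 3.35 bits/symbol.

3.35 bits/symbol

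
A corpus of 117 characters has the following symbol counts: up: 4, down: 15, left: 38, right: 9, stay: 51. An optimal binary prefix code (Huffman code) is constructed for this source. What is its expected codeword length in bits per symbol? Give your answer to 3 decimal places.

Probabilities are the counts divided by 117.
Repeatedly combine the two least-probable nodes; the expected code length is the sum of the merged weights.
merge 4/117 + 1/13 → 1/9
merge 1/9 + 5/39 → 28/117
merge 28/117 + 38/117 → 22/39
merge 17/39 + 22/39 → 1
L = 1/9 + 28/117 + 22/39 + 1 = 224/117 ≈ 1.915 bits/symbol.

1.915 bits/symbol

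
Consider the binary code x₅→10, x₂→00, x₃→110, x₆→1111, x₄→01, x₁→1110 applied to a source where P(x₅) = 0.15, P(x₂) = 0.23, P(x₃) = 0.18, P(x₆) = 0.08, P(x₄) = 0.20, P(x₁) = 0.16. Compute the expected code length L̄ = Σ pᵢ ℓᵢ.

L̄ = Σ pᵢ·ℓᵢ = 0.15·2 + 0.23·2 + 0.18·3 + 0.08·4 + 0.20·2 + 0.16·4 = 2.66 bits/symbol.

2.66 bits/symbol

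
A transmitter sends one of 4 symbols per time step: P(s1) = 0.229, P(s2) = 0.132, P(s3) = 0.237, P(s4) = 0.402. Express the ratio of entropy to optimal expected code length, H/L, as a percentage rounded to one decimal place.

Entropy H = −Σ p log₂ p ≈ 1.8934 bits.
Huffman merges: 33/250+229/1000→361/1000; 237/1000+361/1000→299/500; 201/500+299/500→1. L = 1959/1000 ≈ 1.9590.
Efficiency = H/L = 1.8934/1.9590 = 96.7%.

96.7%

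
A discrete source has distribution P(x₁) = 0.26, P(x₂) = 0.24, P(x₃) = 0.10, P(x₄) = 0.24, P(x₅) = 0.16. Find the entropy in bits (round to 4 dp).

H = −Σ pᵢ log₂ pᵢ.
−0.26·log₂(0.26) = 0.5053
−0.24·log₂(0.24) = 0.4941
−0.10·log₂(0.10) = 0.3322
−0.24·log₂(0.24) = 0.4941
−0.16·log₂(0.16) = 0.4230
Sum ≈ 2.2488 → 2.2488 bits.

2.2488 bits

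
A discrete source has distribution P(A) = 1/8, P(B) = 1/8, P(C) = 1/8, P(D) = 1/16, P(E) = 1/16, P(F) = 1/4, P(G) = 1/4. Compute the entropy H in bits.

2.625 bits

Each probability is a power of 1/2, so log₂(1/p) is an integer.
H = Σ p·log₂(1/p) = 1/8·3 + 1/8·3 + 1/8·3 + 1/16·4 + 1/16·4 + 1/4·2 + 1/4·2 = 2.625 bits.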